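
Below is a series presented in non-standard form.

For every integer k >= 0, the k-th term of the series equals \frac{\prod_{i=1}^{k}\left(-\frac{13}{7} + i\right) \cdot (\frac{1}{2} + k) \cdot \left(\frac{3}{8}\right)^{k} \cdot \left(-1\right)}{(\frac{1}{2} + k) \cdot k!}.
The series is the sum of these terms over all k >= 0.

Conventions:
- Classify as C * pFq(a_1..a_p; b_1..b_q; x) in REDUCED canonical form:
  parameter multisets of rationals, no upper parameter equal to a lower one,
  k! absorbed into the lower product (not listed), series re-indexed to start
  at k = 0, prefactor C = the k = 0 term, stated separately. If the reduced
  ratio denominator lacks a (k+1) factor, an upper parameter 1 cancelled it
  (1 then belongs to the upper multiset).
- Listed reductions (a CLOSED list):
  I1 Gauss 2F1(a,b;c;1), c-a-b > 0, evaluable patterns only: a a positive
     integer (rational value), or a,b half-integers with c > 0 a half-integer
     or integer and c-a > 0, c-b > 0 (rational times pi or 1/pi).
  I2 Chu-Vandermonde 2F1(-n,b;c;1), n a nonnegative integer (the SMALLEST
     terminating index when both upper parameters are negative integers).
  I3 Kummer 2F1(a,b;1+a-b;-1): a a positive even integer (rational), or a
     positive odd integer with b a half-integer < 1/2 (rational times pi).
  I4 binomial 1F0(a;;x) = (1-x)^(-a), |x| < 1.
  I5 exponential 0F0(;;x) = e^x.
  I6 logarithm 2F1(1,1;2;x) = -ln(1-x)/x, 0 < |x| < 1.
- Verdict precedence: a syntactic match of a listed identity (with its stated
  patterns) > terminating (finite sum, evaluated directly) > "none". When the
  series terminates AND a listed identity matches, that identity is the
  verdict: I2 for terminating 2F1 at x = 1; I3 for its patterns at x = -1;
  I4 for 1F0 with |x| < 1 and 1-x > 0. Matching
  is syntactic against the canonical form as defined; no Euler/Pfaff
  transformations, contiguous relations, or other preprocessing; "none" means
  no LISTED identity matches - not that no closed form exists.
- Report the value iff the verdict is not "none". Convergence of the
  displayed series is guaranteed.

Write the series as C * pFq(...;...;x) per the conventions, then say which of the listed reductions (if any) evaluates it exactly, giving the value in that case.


Classification (C = -1): 1F0 with upper {-\frac{6}{7}}, lower {-}, argument x = \frac{3}{8}. Verdict: the binomial series (I4) applies (the 1F0 binomial series: exponent 6/7, x = \frac{3}{8}). Hence: \left(-1\right) \cdot \left(\frac{5}{8}\right)^{\frac{6}{7}}.

The tell: x = \frac{3}{8} and the running product (C = -1, x = 3/8) telescopes to a rising factorial.
Ratio: r(k) = \frac{3}{8} * (k-\frac{6}{7}) / [(k+1)] ; factor over Q: parameters, x = \frac{3}{8}, and C = -1.


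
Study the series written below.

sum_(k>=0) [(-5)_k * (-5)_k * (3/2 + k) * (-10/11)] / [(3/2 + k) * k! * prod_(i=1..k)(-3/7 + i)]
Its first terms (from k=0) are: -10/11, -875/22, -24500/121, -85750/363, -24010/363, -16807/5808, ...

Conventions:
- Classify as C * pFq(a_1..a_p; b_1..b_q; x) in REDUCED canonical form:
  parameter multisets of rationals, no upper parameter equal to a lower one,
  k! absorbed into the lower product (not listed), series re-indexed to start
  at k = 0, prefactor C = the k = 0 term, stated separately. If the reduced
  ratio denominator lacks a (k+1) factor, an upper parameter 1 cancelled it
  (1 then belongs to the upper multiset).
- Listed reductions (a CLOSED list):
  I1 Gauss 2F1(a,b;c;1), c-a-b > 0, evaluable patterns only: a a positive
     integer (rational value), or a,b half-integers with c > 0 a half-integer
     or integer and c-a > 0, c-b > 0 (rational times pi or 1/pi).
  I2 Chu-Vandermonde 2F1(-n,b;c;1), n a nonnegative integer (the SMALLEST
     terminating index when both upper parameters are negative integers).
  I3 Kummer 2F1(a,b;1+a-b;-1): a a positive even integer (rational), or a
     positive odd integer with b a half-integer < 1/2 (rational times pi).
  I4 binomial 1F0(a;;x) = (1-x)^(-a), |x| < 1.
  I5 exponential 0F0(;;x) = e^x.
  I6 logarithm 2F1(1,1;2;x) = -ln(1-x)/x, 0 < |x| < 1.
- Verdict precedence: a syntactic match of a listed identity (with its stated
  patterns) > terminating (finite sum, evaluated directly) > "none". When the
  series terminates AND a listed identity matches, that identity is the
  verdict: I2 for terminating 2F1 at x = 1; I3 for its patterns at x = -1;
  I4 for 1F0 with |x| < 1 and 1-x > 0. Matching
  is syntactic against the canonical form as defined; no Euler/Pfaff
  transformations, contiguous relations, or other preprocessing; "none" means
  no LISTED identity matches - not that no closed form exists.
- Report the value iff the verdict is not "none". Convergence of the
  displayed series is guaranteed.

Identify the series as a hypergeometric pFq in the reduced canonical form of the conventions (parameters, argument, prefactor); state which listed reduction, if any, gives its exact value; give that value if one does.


The tell: from the first term -10/11: the lower running product (C = -10/11, x = 1) is a rising factorial.
Step ratio: r(k) = 1 * (k-5) (k-5) / [(k+4/7) (k+1)] - rational; roots negated = parameters, x = 1, C = -10/11.

Prefactor -10/11, argument 1: 2F1 with upper {-5, -5} over lower {4/7}. Verdict (x = 1): Vandermonde's identity (I2) applies (terminating 2F1 at x = 1 with n = 5, b = -5, c = 4/7). Value: -1061749/1936.


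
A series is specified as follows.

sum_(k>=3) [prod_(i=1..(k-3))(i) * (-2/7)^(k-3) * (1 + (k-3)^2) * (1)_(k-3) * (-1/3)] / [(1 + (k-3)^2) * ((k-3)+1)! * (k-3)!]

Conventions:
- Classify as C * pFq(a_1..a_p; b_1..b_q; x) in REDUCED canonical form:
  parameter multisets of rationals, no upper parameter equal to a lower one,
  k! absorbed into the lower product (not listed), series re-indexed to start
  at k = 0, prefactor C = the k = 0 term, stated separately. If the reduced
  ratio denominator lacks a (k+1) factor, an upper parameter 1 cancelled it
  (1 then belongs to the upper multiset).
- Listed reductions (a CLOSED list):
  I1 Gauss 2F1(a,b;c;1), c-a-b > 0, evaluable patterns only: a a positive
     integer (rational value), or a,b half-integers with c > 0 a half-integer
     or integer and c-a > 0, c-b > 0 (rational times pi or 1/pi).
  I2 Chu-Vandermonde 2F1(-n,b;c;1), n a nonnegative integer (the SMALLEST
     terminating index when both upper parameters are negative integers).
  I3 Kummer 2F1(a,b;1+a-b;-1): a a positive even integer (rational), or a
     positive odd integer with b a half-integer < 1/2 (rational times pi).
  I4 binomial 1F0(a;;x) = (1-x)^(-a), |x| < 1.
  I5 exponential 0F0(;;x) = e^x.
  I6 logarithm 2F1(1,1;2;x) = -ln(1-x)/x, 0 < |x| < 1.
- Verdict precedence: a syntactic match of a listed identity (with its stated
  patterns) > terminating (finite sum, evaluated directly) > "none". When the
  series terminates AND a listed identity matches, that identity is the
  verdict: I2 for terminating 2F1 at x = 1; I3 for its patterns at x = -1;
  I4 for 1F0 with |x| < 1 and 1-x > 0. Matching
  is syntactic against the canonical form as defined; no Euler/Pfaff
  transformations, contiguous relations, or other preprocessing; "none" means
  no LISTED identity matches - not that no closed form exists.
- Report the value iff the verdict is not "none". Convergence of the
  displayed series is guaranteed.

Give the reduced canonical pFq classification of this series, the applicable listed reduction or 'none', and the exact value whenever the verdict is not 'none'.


With C = -1/3: the canonical form is 2F1(1, 1; 2; -2/7). Verdict: the logarithmic series (I6) fires (the logarithm: parameters (1,1;2), x = -2/7). Sum: (-7/6) * ln(9/7).

Structural cue: from the first term -1/3: the denominator's factorial ratio (C = -1/3) is a lower Pochhammer.
Consecutive-term ratio: r(k) = (-2/7) * (k+1) (k+1) / [(k+2) (k+1)] - rational in k, leading ratio (-2/7); with t_0 = -1/3, classification follows.


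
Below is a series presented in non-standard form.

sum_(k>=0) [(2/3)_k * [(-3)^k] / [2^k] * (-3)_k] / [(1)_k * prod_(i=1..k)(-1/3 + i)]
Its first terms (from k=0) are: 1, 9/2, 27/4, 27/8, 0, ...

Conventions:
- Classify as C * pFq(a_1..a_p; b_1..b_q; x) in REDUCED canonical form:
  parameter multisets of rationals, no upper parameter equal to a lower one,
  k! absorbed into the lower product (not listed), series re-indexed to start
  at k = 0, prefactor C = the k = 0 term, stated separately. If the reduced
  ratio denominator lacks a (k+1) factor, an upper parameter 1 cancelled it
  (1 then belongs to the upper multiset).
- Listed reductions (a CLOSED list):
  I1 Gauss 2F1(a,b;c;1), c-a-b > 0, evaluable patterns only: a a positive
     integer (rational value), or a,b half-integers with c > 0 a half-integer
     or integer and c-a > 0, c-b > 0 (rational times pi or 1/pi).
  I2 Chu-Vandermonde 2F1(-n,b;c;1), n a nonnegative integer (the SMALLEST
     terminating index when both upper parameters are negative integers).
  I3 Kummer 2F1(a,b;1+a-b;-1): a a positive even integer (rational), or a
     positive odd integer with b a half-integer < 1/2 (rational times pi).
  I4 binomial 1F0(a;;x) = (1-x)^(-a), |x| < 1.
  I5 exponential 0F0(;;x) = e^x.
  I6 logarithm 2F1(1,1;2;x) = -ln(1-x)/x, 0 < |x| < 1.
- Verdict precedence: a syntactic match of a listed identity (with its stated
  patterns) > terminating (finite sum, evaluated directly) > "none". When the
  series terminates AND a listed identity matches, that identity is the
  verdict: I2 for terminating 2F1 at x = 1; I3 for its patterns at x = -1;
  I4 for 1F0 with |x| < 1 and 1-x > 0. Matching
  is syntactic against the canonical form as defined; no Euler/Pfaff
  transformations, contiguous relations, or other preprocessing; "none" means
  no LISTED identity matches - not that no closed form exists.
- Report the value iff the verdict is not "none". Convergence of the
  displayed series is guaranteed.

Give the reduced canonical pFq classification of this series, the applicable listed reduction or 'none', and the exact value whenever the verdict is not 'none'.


Classification (C = 1): 1F0 with upper {-3}, lower {-}, argument x = -3/2. Verdict: terminating - the sum ends at index 3 because -3 is a negative integer; exact evaluation follows. Hence: 125/8.

The tell: t_0 being 1, (1)_k (prefactor 1) is k! itself.
Adjacent-term ratio: r(k) = (-3/2) * (k-3) / [(k+1)] - rational; roots negated = parameters, x = (-3/2), C = 1.


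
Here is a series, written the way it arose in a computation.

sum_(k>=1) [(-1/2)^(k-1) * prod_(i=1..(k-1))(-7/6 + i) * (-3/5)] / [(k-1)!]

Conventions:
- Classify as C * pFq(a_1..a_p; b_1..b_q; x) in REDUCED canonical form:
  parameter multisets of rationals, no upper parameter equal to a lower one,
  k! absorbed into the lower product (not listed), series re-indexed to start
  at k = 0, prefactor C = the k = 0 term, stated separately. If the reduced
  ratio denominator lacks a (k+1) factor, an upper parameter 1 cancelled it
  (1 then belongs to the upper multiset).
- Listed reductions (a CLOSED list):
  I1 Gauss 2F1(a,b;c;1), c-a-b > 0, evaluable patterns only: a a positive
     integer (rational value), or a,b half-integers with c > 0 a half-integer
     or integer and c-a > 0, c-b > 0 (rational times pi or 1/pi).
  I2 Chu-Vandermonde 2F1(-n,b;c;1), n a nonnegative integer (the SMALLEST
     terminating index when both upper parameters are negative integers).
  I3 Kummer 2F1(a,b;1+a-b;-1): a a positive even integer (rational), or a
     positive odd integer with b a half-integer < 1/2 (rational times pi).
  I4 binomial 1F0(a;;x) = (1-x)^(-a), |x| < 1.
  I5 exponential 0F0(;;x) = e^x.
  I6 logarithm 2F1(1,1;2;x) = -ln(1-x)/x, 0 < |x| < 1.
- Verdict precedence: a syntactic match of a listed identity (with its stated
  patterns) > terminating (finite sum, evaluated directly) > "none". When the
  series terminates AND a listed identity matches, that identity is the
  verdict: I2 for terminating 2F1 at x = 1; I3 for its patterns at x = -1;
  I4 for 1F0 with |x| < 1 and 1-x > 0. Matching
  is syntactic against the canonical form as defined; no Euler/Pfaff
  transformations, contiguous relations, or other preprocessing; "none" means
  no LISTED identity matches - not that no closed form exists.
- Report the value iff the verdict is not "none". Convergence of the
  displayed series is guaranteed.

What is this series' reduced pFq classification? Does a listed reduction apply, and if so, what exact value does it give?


Classification (C = -3/5): 1F0 with upper {-1/6}, lower {-}, argument x = -1/2. Verdict (x = -1/2): binomial (I4) applies (the 1F0 binomial series: exponent 1/6, x = -1/2). Value: (-3/5) * (3/2)^(1/6).

Structural cue: x = (-1/2) and the running product (C = -3/5, x = -1/2) telescopes to a rising factorial.
Ratio: r(k) = (-1/2) * (k-1/6) / [(k+1)] ; factor over Q: parameters, x = (-1/2), and C = -3/5.


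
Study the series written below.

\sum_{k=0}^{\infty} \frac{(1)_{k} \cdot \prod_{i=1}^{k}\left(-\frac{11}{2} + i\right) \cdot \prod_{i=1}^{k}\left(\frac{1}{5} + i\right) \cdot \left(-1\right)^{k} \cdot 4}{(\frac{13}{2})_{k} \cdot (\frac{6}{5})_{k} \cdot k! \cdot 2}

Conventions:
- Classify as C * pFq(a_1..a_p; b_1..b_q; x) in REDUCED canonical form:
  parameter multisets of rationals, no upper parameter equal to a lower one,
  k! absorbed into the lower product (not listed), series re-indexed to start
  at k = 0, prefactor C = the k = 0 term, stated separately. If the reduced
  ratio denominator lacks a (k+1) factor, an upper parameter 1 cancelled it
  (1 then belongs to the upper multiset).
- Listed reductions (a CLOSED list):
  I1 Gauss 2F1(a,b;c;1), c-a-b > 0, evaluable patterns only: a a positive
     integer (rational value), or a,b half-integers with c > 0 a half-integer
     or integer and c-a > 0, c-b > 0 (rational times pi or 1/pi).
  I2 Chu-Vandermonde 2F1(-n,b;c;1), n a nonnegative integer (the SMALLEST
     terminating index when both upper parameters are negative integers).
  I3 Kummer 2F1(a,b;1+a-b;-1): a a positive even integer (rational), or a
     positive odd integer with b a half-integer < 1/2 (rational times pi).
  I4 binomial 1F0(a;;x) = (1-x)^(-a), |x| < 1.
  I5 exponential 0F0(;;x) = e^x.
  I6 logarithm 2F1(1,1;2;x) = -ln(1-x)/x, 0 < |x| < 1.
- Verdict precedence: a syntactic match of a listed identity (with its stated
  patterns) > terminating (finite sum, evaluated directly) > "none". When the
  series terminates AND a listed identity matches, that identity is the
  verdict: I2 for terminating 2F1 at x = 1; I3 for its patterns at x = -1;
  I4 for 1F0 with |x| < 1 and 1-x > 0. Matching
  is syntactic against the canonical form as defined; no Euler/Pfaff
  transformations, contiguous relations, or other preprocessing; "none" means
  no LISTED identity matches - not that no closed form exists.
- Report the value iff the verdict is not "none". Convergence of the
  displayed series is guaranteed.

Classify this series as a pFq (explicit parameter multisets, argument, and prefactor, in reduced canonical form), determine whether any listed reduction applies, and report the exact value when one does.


Prefactor 2, argument -1: 2F1 with upper {-\frac{9}{2}, 1} over lower {\frac{13}{2}}. Verdict at x = -1: the Kummer evaluation I3 matches (x = -1; c = \frac{13}{2} equals 1+a-b for upper {-\frac{9}{2}, 1}: listed pattern). Exact value: \frac{693}{512} \cdot \pi.

Key step: t_0 = 2 here, and the running product (C = 2, x = -1) telescopes to a rising factorial.
Ratio: r(k) = -1 * (k-\frac{9}{2}) (k+1) / [(k+\frac{13}{2}) (k+1)] - poly over poly, x = -1 from leading terms; C = 2 at k = 0.


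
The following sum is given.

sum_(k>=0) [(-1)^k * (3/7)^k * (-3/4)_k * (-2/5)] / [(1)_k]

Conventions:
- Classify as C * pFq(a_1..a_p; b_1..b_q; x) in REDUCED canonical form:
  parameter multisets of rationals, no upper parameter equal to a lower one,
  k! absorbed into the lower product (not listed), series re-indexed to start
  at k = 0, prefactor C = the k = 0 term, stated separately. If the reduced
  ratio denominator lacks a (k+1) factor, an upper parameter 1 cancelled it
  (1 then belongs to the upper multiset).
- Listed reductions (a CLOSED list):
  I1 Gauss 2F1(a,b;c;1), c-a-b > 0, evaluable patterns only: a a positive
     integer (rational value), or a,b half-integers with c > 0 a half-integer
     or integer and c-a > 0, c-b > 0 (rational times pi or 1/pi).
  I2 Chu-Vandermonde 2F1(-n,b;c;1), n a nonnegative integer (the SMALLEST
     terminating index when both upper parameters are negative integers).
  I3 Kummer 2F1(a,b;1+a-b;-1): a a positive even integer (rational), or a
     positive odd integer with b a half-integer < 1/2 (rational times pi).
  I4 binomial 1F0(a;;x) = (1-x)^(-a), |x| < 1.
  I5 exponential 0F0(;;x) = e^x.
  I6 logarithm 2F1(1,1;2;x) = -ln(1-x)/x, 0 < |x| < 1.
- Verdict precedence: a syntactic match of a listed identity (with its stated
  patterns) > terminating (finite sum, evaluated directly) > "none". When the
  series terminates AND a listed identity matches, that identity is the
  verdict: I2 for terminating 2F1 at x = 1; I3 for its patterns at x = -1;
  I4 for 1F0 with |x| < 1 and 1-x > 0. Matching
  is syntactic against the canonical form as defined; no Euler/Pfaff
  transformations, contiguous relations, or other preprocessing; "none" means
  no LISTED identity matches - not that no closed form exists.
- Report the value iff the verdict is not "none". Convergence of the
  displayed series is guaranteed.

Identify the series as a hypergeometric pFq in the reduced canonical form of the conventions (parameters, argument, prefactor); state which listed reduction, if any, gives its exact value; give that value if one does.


x = -3/7 here; the reduced form reads 1F0, upper {-3/4}, lower {-}, C = -2/5. Verdict at x = -3/7: the I4 binomial reduction matches (the 1F0 binomial series: exponent 3/4, x = -3/7). Exact value: (-2/5) * (10/7)^(3/4).

The tell: t_0 being -2/5, the (-1)^k factor (C = -2/5) folds into the argument's sign.
Adjacent-term ratio: r(k) = (-3/7) * (k-3/4) / [(k+1)] - poly over poly, x = (-3/7) from leading terms; C = -2/5 at k = 0.


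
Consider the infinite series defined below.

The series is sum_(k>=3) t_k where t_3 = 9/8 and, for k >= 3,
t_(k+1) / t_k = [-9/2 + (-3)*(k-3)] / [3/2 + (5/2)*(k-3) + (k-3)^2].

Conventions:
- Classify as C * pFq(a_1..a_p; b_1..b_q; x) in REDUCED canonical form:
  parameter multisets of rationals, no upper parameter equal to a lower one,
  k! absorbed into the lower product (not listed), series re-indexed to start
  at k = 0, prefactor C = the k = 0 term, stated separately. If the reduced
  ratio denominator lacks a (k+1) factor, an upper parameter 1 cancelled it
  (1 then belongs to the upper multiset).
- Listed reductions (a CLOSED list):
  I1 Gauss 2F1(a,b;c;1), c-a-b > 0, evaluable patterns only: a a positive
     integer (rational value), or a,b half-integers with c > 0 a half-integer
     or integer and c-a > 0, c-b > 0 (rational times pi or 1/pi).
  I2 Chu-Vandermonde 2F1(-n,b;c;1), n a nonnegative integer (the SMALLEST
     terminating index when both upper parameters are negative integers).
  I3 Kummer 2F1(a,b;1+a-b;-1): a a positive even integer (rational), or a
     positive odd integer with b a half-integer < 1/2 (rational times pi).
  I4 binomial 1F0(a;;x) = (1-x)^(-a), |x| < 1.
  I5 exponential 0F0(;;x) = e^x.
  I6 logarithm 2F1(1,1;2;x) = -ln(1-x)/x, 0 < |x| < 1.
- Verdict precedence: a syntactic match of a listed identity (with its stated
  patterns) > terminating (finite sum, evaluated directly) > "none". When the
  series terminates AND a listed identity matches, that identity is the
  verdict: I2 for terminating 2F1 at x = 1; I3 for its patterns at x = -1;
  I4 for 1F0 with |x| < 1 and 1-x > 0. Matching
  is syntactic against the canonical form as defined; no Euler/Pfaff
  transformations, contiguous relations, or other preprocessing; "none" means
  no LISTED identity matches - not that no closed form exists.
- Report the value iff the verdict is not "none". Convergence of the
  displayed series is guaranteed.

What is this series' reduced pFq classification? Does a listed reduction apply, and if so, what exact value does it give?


The tell: t_0 = 9/8 here, and the ratio is unreduced: k + 3/2 divides both sides (C = 9/8, x = -3).
Adjacent-term ratio: r(k) = (-3) * 1 / [(k+1)] - rational in k. x = (-3); t_0 = 9/8; negate the roots.

Prefactor 9/8, argument -3: 0F0 with upper {-} over lower {-}. Verdict: exponential (I5) matches (the 0F0 exponential series at x = -3). Hence: (9/8) * e^(-3).


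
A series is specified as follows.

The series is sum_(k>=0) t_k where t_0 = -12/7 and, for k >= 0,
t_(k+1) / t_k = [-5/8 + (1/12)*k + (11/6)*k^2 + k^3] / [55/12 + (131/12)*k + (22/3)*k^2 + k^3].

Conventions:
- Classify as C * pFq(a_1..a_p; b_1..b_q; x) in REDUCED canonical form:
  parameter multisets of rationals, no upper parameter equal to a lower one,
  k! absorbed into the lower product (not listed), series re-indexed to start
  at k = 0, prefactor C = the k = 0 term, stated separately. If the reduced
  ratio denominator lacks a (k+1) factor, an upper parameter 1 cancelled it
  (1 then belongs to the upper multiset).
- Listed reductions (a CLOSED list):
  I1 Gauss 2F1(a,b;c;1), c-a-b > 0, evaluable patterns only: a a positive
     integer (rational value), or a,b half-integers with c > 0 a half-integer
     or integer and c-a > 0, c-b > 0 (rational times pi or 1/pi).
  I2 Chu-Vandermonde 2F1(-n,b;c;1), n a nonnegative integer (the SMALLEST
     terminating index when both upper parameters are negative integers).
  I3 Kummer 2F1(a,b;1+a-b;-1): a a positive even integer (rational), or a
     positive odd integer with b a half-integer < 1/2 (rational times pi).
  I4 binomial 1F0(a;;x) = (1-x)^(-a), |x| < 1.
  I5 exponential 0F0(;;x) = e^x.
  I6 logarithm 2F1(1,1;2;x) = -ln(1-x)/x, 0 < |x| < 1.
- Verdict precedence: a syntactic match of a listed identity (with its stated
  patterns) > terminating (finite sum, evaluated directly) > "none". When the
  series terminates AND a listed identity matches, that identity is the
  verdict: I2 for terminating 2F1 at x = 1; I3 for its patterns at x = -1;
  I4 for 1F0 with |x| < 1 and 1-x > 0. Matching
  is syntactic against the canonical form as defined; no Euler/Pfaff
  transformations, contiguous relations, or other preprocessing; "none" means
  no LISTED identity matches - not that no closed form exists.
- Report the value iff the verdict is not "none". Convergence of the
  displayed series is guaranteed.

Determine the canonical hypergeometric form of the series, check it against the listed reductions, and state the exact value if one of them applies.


This is -12/7 * 2F1(-1/2, 3/2; 11/2; 1) in reduced canonical form. Verdict: the half-integer Gauss pattern (I1) matches (x = 1; upper {-1/2, 3/2} half-integers, c = 11/2 in the evaluable pattern). Value: (-945/2048) * pi.

The tell: x = 1 and the parameter 5/6 appears in both the upper and lower lists and cancels.
Adjacent-term ratio: r(k) = 1 * (k-1/2) (k+3/2) / [(k+11/2) (k+1)] ; factor over Q: parameters, x = 1, and C = -12/7.


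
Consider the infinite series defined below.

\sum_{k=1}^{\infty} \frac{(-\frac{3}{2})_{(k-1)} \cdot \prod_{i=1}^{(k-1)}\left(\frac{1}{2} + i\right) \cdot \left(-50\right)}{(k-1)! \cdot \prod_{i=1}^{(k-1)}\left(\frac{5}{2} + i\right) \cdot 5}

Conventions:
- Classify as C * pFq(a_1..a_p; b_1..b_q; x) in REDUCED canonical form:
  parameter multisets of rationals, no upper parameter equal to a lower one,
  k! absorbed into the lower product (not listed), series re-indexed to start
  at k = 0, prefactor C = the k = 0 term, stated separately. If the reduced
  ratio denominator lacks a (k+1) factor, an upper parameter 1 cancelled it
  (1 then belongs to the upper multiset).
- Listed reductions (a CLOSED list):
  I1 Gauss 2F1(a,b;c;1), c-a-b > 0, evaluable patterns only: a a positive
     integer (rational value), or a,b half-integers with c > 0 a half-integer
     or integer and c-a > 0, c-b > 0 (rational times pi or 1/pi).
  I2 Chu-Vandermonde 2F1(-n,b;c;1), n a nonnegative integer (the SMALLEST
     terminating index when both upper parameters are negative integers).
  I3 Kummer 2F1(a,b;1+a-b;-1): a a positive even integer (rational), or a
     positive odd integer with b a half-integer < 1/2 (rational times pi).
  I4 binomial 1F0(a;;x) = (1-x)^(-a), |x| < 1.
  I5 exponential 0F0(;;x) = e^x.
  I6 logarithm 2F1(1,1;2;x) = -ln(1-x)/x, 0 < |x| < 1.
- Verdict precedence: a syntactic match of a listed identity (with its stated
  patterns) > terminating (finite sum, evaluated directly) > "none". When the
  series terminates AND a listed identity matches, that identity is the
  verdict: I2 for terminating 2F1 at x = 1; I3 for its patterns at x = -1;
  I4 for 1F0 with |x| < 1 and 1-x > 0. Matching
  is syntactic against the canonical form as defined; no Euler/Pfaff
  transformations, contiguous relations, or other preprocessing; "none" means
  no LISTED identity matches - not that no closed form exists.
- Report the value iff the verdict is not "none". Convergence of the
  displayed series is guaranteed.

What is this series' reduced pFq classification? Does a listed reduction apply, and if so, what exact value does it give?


First insight: from the first term -10: the constant factors (C = -10) combine into one prefactor.
Adjacent-term ratio: r(k) = 1 * (k-\frac{3}{2}) (k+\frac{3}{2}) / [(k+\frac{7}{2}) (k+1)] ; factor over Q: parameters, x = 1, and C = -10.

This is -10 * 2F1(-\frac{3}{2}, \frac{3}{2}; \frac{7}{2}; 1) in reduced canonical form. Verdict (x = 1): Gauss (I1, half-integer pattern) applies (x = 1; upper {-\frac{3}{2}, \frac{3}{2}} half-integers, c = \frac{7}{2} in the evaluable pattern). Exact value: \left(-\frac{375}{256}\right) \cdot \pi.


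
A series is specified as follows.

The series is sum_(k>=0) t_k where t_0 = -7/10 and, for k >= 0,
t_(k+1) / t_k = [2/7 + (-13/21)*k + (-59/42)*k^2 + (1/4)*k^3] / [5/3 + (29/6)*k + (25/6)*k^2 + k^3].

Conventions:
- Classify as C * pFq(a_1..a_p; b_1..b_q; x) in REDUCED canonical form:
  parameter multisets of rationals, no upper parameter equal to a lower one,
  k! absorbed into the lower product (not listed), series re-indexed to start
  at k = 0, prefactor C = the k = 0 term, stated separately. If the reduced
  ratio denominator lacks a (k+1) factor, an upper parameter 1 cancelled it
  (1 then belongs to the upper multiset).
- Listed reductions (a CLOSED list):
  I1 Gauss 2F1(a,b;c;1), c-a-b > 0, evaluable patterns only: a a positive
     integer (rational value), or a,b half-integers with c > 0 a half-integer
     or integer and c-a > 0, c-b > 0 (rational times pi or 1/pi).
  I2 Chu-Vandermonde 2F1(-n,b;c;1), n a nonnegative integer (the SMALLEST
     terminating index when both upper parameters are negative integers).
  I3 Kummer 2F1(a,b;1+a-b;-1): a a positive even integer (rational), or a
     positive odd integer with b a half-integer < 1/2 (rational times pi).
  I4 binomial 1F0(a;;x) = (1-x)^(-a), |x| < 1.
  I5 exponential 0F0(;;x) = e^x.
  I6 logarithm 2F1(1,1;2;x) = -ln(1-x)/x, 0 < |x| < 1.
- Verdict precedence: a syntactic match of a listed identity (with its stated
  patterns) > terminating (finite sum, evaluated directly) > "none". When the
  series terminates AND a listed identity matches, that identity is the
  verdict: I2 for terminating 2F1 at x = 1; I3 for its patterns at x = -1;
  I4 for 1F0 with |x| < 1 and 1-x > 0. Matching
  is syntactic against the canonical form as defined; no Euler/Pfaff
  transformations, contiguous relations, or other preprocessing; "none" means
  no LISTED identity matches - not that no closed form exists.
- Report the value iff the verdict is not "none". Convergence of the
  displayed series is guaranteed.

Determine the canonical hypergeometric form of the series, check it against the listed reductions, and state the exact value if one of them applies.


With C = -7/10: the canonical form is 2F1(-6, -2/7; 5/2; 1/4). Verdict: terminating (-6 upstairs). 7 nonzero terms in all; added directly. Value: -18976023/23529800.

Structural cue: t_0 = -7/10 here, and the ratio is unreduced: k + 2/3 divides both sides (prefactor -7/10).
Step ratio: r(k) = (1/4) * (k-6) (k-2/7) / [(k+5/2) (k+1)] - rational in k. x = (1/4); t_0 = -7/10; negate the roots.


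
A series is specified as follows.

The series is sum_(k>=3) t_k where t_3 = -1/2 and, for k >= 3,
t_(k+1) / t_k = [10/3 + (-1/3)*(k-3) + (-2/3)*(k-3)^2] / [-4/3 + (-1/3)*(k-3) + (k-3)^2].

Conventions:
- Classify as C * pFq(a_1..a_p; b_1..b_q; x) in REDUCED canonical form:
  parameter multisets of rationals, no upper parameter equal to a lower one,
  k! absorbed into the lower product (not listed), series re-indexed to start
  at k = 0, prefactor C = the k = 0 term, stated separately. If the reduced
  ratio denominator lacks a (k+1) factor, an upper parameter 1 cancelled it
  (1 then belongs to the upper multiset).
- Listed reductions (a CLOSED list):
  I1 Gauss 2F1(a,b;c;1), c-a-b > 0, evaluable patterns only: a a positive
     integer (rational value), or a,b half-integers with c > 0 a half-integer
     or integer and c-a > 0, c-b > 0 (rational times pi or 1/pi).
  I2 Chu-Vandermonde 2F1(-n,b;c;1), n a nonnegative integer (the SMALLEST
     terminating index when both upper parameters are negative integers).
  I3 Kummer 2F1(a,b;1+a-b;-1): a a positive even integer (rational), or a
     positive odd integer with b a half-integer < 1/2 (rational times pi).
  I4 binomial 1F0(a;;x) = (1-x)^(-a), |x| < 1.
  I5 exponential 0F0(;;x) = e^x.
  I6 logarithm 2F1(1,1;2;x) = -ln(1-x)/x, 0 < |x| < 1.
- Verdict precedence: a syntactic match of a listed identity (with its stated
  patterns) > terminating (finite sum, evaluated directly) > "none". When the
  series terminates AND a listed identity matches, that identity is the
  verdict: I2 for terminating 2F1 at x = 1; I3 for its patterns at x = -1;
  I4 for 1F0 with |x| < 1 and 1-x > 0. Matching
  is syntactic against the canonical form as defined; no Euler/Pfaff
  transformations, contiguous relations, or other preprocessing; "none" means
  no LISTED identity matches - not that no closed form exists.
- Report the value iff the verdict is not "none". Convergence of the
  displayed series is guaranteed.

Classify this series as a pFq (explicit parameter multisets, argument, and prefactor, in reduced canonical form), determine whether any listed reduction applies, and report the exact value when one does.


Reduced: x = -2/3, 2F1, upper = {-2, 5/2}, lower = {-4/3}, C = -1/2. Verdict: terminating (-2 upstairs). 3 nonzero terms in all; added directly. Value: -29/8.

Structural cue: t_0 being -1/2, roots of the ratio polynomials (prefactor -1/2) are the negated parameters.
Adjacent-term ratio: r(k) = (-2/3) * (k-2) (k+5/2) / [(k-4/3) (k+1)] - rational; roots negated = parameters, x = (-2/3), C = -1/2.


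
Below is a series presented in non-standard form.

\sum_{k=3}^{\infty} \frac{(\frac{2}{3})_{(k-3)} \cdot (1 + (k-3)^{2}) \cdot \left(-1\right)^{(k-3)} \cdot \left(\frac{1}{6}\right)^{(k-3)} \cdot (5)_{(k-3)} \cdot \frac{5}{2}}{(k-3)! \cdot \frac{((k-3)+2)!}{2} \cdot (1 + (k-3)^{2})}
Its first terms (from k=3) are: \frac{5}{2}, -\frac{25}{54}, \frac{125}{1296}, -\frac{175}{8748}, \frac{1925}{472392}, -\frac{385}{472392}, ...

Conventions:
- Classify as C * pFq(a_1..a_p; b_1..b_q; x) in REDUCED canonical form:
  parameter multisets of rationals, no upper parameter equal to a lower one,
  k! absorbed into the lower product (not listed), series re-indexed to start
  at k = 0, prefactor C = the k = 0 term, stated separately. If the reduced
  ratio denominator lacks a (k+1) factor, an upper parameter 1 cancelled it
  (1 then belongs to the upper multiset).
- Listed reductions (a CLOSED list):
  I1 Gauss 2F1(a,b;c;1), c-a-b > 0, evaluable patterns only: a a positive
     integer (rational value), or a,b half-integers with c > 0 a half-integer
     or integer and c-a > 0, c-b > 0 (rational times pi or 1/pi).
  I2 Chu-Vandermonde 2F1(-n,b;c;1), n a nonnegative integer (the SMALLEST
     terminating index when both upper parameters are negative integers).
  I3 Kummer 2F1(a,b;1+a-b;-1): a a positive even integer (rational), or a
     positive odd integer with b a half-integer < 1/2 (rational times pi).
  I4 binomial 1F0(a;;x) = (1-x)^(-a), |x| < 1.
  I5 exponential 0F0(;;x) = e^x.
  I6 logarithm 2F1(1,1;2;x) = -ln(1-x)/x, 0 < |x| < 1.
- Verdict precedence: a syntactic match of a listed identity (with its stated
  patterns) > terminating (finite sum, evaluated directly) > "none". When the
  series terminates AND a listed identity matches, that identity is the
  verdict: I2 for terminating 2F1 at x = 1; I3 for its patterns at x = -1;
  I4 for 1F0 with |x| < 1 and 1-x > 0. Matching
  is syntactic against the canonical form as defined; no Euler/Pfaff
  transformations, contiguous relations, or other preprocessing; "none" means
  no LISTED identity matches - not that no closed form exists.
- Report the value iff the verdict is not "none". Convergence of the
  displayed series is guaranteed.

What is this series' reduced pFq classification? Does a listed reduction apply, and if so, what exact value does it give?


The series (x = -\frac{1}{6}) is 2F1: upper {\frac{2}{3}, 5}, lower {3}, prefactor \frac{5}{2}. Verdict: none here - no I1-I6 shape fits x = -\frac{1}{6} with lower {3}.

Key step: with t_0 = \frac{5}{2}, striking the common factor k^2 + 1 reduces the term (C = 5/2, x = -1/6).
Adjacent-term ratio: r(k) = -\frac{1}{6} * (k+\frac{2}{3}) (k+5) / [(k+3) (k+1)] ; factor over Q: parameters, x = -\frac{1}{6}, and C = \frac{5}{2}.


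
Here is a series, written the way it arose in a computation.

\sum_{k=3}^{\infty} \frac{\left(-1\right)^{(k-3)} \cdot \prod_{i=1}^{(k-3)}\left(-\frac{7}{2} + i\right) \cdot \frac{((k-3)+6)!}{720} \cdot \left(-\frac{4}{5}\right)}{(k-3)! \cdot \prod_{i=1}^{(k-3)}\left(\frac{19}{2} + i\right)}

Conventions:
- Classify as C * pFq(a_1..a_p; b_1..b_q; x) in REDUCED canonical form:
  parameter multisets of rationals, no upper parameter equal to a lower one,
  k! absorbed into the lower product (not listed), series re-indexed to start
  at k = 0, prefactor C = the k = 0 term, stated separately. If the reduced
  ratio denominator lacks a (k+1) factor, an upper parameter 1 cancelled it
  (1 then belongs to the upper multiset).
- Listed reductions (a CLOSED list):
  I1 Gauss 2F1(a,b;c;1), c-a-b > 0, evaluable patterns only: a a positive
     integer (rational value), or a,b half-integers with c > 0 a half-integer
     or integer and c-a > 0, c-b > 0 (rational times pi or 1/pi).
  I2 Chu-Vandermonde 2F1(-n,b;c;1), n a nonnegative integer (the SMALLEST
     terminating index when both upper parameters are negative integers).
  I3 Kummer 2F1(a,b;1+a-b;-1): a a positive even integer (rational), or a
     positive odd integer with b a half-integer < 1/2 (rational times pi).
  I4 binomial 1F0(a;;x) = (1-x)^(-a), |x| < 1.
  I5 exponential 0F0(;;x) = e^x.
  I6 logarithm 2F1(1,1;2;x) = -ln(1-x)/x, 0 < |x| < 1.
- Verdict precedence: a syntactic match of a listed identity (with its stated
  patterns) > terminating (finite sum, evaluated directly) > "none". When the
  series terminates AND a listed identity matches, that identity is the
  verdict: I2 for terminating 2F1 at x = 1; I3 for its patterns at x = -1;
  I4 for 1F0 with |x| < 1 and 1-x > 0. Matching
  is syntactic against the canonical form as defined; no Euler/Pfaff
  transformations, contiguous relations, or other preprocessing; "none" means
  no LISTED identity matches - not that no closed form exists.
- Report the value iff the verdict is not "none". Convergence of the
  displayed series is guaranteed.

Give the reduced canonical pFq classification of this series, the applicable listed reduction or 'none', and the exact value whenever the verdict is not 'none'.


x = -1 here; the reduced form reads 2F1, upper {-\frac{5}{2}, 7}, lower {\frac{21}{2}}, C = -\frac{4}{5}. Verdict: the Kummer evaluation I3 matches (x = -1; c = \frac{21}{2} equals 1+a-b for upper {-\frac{5}{2}, 7}: listed pattern). Value: \left(-\frac{969969}{1048576}\right) \cdot \pi.

Structural cue: from the first term -\frac{4}{5}: the lower running product (prefactor -4/5) is a rising factorial.
Ratio: r(k) = -1 * (k-\frac{5}{2}) (k+7) / [(k+\frac{21}{2}) (k+1)] ; factor over Q: parameters, x = -1, and C = -\frac{4}{5}.


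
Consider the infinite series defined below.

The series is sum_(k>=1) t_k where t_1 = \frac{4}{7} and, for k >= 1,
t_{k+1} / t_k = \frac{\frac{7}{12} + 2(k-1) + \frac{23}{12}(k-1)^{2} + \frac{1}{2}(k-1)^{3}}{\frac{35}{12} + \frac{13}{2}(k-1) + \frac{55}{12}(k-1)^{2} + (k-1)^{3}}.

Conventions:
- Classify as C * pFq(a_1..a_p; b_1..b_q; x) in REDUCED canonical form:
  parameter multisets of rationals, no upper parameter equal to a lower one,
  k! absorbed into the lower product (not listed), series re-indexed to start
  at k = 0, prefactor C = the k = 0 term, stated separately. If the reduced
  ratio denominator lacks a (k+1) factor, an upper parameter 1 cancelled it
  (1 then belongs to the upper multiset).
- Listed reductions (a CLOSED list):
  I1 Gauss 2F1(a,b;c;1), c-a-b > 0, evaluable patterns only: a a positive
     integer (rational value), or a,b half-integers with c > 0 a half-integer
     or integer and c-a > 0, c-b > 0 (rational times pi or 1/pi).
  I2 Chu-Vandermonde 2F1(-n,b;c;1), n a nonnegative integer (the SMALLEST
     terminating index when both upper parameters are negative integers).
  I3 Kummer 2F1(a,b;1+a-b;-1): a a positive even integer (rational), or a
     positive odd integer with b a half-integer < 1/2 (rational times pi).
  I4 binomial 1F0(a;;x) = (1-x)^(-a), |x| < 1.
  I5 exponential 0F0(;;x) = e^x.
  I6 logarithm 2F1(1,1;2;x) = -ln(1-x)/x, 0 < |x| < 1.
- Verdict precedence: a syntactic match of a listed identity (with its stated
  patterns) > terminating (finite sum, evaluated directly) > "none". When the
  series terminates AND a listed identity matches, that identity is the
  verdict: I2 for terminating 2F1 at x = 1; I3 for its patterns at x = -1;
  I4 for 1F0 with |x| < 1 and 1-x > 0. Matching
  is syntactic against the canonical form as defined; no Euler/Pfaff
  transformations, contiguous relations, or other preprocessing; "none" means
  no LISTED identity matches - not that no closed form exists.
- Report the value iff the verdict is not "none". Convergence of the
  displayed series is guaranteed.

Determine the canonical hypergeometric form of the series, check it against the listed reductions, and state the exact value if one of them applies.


Key observation: with t_0 = \frac{4}{7}, the parameter 7/3 appears in both the upper and lower lists and cancels.
Term ratio: r(k) = \frac{1}{2} * (k+\frac{1}{2}) (k+1) / [(k+\frac{5}{4}) (k+1)] - rational in k. x = \frac{1}{2}; t_0 = \frac{4}{7}; negate the roots.

At argument \frac{1}{2}: a 2F1 with upper {\frac{1}{2}, 1}, lower {\frac{5}{4}}, scaled by C = \frac{4}{7}. Verdict: none here - no I1-I6 shape fits x = \frac{1}{2} with lower {\frac{5}{4}}.


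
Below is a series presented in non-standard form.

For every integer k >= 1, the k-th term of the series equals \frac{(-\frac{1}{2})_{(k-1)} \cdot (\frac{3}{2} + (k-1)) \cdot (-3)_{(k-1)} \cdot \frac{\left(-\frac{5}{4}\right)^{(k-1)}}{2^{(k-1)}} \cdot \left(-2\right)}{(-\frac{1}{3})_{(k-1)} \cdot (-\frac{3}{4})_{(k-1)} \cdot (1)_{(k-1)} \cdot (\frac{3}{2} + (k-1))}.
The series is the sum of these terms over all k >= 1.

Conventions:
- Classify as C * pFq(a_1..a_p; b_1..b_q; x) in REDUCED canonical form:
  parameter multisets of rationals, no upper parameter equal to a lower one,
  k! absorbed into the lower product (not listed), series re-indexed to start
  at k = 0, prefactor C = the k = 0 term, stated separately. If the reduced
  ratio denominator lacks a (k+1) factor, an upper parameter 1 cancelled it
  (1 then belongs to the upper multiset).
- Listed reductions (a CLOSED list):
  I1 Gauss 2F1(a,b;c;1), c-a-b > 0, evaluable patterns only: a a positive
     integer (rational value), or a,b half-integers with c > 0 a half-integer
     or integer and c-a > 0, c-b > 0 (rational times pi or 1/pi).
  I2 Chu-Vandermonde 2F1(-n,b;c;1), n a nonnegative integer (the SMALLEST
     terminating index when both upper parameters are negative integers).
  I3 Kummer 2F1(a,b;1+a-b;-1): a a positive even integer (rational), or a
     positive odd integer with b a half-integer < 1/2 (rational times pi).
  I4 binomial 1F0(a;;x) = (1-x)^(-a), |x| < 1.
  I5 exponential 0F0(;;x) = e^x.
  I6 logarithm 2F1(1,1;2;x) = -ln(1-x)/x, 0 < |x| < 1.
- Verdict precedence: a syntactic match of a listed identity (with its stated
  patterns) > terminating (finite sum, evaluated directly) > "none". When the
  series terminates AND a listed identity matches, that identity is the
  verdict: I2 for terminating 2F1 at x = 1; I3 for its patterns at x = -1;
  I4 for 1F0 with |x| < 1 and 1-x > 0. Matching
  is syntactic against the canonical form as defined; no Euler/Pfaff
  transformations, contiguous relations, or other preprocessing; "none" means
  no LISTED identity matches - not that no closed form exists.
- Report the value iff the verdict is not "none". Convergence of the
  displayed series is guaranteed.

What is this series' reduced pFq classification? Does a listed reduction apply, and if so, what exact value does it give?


Reduced: x = -\frac{5}{8}, 2F2, upper = {-3, -\frac{1}{2}}, lower = {-\frac{3}{4}, -\frac{1}{3}}, C = -2. Verdict: terminating (-3 upstairs). 4 nonzero terms in all; added directly. Hence: \frac{1387}{64}.

Key step: from the first term -2: the factor k + 3/2 cancels (top and bottom), leaving C = -2.
Adjacent-term ratio: r(k) = -\frac{5}{8} * (k-3) (k-\frac{1}{2}) / [(k-\frac{3}{4}) (k-\frac{1}{3}) (k+1)] - rational in k, leading ratio -\frac{5}{8}; with t_0 = -2, classification follows.
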